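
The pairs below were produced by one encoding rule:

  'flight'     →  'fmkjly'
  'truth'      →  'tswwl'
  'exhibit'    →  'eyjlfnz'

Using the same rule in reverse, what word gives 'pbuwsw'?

pastor

In flight: f→f is +0, l→m is +1, i→k is +2, g→j is +3 — the shift increases by 1 each position. The shift increases by 1 at each position, starting from +0: 0, 1, 2, ….
Decoding pbuwsw: p−0=p, b−1=a, u−2=s, w−3=t, s−4=o, w−5=r.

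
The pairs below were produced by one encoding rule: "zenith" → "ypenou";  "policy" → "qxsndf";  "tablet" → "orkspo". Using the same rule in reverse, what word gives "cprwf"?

ready

z(25)→y(24) and e(4)→p(15) fit y≡19x+17 (mod 26); the inverse of 19 mod 26 is 11. Each letter's alphabet position (a=0..z=25) is mapped through 19·x+17 mod 26 — an affine cipher.
Decoding cprwf: c(2)→11·(2−17)≡17=r; p(15)→11·(15−17)≡4=e; r(17)→11·(17−17)≡0=a; w(22)→11·(22−17)≡3=d; f(5)→11·(5−17)≡24=y (all mod 26).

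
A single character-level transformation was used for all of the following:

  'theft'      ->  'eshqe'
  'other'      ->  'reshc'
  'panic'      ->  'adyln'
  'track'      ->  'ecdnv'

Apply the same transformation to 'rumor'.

cxxrc

The shift depends on letter class: consonant t→e is +11, but vowel e→h is +3. Vowels shift forward by 3 and consonants shift forward by 11.
On rumor: r(cons)+11=c, u(vowel)+3=x, m(cons)+11=x, o(vowel)+3=r, r(cons)+11=c.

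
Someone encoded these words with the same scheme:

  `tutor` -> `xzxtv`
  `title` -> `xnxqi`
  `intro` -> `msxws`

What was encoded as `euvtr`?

apron

Shifts by position in tutor: pos 0: t→x (+4), pos 1: u→z (+5), pos 2: t→x (+4), pos 3: o→t (+5) — repeating every 2. The shifts repeat in a cycle of length 2: positions 0,1,… shift by +4, +5, then the pattern repeats.
Reversing it on euvtr: e−4=a, u−5=p, v−4=r, t−5=o, r−4=n.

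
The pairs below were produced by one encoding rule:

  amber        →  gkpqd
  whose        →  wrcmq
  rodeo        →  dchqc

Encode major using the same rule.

a(0)→g(6) and m(12)→k(10) fit y≡9x+6 (mod 26); the inverse of 9 mod 26 is 3. Treating letters as 0–25, the rule is x ↦ 9x + 6 (mod 26).
For major: m(12)→9·12+6≡10=k; a(0)→9·0+6≡6=g; j(9)→9·9+6≡9=j; o(14)→9·14+6≡2=c; r(17)→9·17+6≡3=d (all mod 26).

kgjcd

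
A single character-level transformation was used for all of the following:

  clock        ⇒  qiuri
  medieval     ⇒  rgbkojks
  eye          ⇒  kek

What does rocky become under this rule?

The output letters match the input read backwards, each shifted +6: clock reversed is kcolc. The word is reversed, then every letter is shifted forward by 6.
Applying it to rocky: reverse → ykcor; then shift: y+6=e, k+6=q, c+6=i, o+6=u, r+6=x.

eqiux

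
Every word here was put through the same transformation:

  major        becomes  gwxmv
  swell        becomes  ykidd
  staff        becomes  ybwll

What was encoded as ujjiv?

inner

m(12)→g(6) and a(0)→w(22) fit y≡3x+22 (mod 26); the inverse of 3 mod 26 is 9. Treating letters as 0–25, the rule is x ↦ 3x + 22 (mod 26).
Decoding ujjiv: u(20)→9·(20−22)≡8=i; j(9)→9·(9−22)≡13=n; j(9)→9·(9−22)≡13=n; i(8)→9·(8−22)≡4=e; v(21)→9·(21−22)≡17=r (all mod 26).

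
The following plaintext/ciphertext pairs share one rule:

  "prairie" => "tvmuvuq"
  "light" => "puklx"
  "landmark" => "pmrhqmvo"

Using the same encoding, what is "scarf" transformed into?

The shift depends on letter class: consonant p→t is +4, but vowel a→m is +12. The rule splits by letter class: vowels +12, consonants +4.
For scarf: s(cons)+4=w, c(cons)+4=g, a(vowel)+12=m, r(cons)+4=v, f(cons)+4=j.

wgmvj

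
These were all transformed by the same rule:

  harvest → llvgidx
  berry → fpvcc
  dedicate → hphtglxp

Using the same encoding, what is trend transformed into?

xciyh

Shifts by position in harvest: pos 0: h→l (+4), pos 1: a→l (+11), pos 2: r→v (+4), pos 3: v→g (+11) — repeating every 2. A repeating key of period 2 is used — shifts +4, +11 over and over.
On trend: t+4=x, r+11=c, e+4=i, n+11=y, d+4=h.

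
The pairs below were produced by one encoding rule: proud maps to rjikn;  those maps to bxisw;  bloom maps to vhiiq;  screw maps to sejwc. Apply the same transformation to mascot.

qmseib

This is an affine cipher: with a=0,…,z=25, each position x becomes (9x+12) mod 26.
For mascot: m(12)→9·12+12≡16=q; a(0)→9·0+12≡12=m; s(18)→9·18+12≡18=s; c(2)→9·2+12≡4=e; o(14)→9·14+12≡8=i; t(19)→9·19+12≡1=b (all mod 26).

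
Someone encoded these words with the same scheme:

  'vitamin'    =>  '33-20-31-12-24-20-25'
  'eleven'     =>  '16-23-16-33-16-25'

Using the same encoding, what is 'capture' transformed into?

14-12-27-31-32-29-16

v is letter #22 and maps to 33: an offset of 11. The number is (letter's place in the alphabet, a=1) + 11.
Applying it to capture: c=3→14, a=1→12, p=16→27, t=20→31, u=21→32, r=18→29, e=5→16.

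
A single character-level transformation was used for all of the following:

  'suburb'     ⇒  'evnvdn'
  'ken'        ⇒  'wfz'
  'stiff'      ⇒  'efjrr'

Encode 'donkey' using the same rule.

ppzwfk

The rule splits by letter class: vowels +1, consonants +12.
Applying it to donkey: d(cons)+12=p, o(vowel)+1=p, n(cons)+12=z, k(cons)+12=w, e(vowel)+1=f, y(cons)+12=k.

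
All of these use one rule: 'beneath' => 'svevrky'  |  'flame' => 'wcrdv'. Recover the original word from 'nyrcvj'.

It's a constant shift of +17 (ROT17).
Reversing it on nyrcvj: n−17=w, y−17=h, r−17=a, c−17=l, v−17=e, j−17=s.

whales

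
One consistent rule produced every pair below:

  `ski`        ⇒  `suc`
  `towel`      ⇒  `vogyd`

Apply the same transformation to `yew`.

goi

The output letters match the input read backwards, each shifted +10: ski reversed is iks. The word is reversed, then every letter is shifted forward by 10.
Applying it to yew: reverse → wey; then shift: w+10=g, e+10=o, y+10=i.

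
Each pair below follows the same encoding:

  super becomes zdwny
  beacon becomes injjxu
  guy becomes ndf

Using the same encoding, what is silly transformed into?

zrssf

The shift depends on letter class: consonant s→z is +7, but vowel u→d is +9. Two shifts are in play — +9 for a/e/i/o/u, +7 for every other letter.
On silly: s(cons)+7=z, i(vowel)+9=r, l(cons)+7=s, l(cons)+7=s, y(cons)+7=f.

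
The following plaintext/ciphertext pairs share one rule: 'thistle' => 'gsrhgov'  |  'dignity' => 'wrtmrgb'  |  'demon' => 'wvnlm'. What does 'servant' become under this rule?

Each pair mirrors across the alphabet (t↔g, h↔s, i↔r): positions sum to 25. This is the alphabet-reversal cipher (Atbash): a becomes z, b becomes y, etc.
On servant: s↔h, e↔v, r↔i, v↔e, a↔z, n↔m, t↔g.

hviezmg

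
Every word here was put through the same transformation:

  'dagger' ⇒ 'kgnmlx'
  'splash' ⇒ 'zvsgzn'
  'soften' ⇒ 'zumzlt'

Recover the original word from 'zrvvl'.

slope

The shifts repeat in a cycle of length 2: positions 0,1,… shift by +7, +6, then the pattern repeats.
Decoding zrvvl: z−7=s, r−6=l, v−7=o, v−6=p, l−7=e.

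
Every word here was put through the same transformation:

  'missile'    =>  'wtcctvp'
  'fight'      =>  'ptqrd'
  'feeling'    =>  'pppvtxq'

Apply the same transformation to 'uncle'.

fxmvp

The shift depends on letter class: consonant m→w is +10, but vowel i→t is +11. The rule splits by letter class: vowels +11, consonants +10.
On uncle: u(vowel)+11=f, n(cons)+10=x, c(cons)+10=m, l(cons)+10=v, e(vowel)+11=p.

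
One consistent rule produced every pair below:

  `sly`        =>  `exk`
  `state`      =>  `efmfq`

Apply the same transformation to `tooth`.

Compare letters: s→e is +12, l→x is +12, y→k is +12 — a constant shift. It's a constant shift of +12 (ROT12).
For tooth: t+12=f, o+12=a, o+12=a, t+12=f, h+12=t.

faaft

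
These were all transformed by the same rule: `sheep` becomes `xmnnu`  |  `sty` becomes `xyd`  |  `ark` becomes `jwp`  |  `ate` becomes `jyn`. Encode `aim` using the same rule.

The shift depends on letter class: consonant s→x is +5, but vowel e→n is +9. The rule splits by letter class: vowels +9, consonants +5.
Applying it to aim: a(vowel)+9=j, i(vowel)+9=r, m(cons)+5=r.

jrr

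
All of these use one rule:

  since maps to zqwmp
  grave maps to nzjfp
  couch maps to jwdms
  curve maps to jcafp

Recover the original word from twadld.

mortar

In since: s→z is +7, i→q is +8, n→w is +9, c→m is +10 — the shift increases by 1 each position. The shift increases by 1 at each position, starting from +7: 7, 8, 9, ….
Undoing it on twadld: t−7=m, w−8=o, a−9=r, d−10=t, l−11=a, d−12=r.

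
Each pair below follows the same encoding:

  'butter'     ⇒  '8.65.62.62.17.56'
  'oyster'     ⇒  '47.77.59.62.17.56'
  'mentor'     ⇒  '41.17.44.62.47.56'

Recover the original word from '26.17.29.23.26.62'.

height

b(#2)→8 and u(#21)→65: differences scale by 3, so n = 3·pos + 2. The formula is n = 3×(alphabet index, a=1) + 2.
Reversing it on 26.17.29.23.26.62: 26→(26−2)÷3=8=h, 17→(17−2)÷3=5=e, 29→(29−2)÷3=9=i, 23→(23−2)÷3=7=g, 26→(26−2)÷3=8=h, 62→(62−2)÷3=20=t.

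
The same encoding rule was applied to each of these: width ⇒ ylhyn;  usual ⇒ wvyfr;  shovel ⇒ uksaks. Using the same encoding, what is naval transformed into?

pdzfr

In width: w→y is +2, i→l is +3, d→h is +4, t→y is +5 — the shift increases by 1 each position. Each letter shifts forward by (position + 2), i.e. 2, 3, 4, … — the shift grows by one for each successive letter.
Applying it to naval: n+2=p, a+3=d, v+4=z, a+5=f, l+6=r.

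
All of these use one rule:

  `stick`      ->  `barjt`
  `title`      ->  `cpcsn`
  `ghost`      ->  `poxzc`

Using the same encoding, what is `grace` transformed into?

pyjjn

Shifts by position in stick: pos 0: s→b (+9), pos 1: t→a (+7), pos 2: i→r (+9), pos 3: c→j (+7) — repeating every 2. The shifts repeat in a cycle of length 2: positions 0,1,… shift by +9, +7, then the pattern repeats.
Applying it to grace: g+9=p, r+7=y, a+9=j, c+7=j, e+9=n.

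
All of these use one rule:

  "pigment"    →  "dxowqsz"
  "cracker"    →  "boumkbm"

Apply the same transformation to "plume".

The output letters match the input read backwards, each shifted +10: pigment reversed is tnemgip. Read the word backwards and shift each letter +10.
For plume: reverse → emulp; then shift: e+10=o, m+10=w, u+10=e, l+10=v, p+10=z.

owevz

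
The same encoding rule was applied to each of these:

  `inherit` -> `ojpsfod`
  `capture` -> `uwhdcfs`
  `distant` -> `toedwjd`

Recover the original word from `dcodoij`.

i(8)→o(14) and n(13)→j(9) fit y≡25x+22 (mod 26); the inverse of 25 mod 26 is 25. Treating letters as 0–25, the rule is x ↦ 25x + 22 (mod 26).
Decoding dcodoij: d(3)→25·(3−22)≡19=t; c(2)→25·(2−22)≡20=u; o(14)→25·(14−22)≡8=i; d(3)→25·(3−22)≡19=t; o(14)→25·(14−22)≡8=i; i(8)→25·(8−22)≡14=o; j(9)→25·(9−22)≡13=n (all mod 26).

tuition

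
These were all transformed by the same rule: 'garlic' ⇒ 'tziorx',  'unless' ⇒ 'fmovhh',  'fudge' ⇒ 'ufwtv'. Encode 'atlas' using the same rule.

zgozh

Each pair mirrors across the alphabet (g↔t, a↔z, r↔i): positions sum to 25. Letters are reflected about the middle of the alphabet (position → 25−position): Atbash.
Applying it to atlas: a↔z, t↔g, l↔o, a↔z, s↔h.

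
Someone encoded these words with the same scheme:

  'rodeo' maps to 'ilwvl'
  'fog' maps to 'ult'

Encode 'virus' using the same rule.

Letters are reflected about the middle of the alphabet (position → 25−position): Atbash.
Applying it to virus: v↔e, i↔r, r↔i, u↔f, s↔h.

erifh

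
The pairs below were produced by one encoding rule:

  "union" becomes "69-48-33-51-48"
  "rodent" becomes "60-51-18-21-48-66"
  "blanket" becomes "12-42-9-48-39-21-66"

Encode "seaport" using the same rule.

Each letter becomes 3×(its alphabet position, a=1..z=26) + 6.
On seaport: s=19→63, e=5→21, a=1→9, p=16→54, o=15→51, r=18→60, t=20→66.

63-21-9-54-51-60-66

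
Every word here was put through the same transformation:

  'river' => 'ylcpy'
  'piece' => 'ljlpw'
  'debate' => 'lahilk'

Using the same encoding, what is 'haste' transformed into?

lazho

The output letters match the input read backwards, each shifted +7: river reversed is revir. Two steps: reverse the string, then apply a Caesar shift of +7.
Applying it to haste: reverse → etsah; then shift: e+7=l, t+7=a, s+7=z, a+7=h, h+7=o.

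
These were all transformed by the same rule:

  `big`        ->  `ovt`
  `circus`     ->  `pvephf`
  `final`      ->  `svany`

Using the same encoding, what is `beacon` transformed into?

ornpba

It's a constant shift of +13 (ROT13).
Applying it to beacon: b+13=o, e+13=r, a+13=n, c+13=p, o+13=b, n+13=a.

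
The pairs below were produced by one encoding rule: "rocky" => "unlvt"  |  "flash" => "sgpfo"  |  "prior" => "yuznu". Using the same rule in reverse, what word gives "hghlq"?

elect

Treating letters as 0–25, the rule is x ↦ 11x + 15 (mod 26).
Decoding hghlq: h(7)→19·(7−15)≡4=e; g(6)→19·(6−15)≡11=l; h(7)→19·(7−15)≡4=e; l(11)→19·(11−15)≡2=c; q(16)→19·(16−15)≡19=t (all mod 26).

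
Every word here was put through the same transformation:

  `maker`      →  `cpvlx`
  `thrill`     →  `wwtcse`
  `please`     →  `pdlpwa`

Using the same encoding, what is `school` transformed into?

wzzsnd

The word is reversed, then every letter is shifted forward by 11.
For school: reverse → loohcs; then shift: l+11=w, o+11=z, o+11=z, h+11=s, c+11=n, s+11=d.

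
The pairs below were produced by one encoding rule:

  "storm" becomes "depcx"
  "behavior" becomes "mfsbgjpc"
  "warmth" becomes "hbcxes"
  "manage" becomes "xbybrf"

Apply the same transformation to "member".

xfxmfc

Two shifts are in play — +1 for a/e/i/o/u, +11 for every other letter.
For member: m(cons)+11=x, e(vowel)+1=f, m(cons)+11=x, b(cons)+11=m, e(vowel)+1=f, r(cons)+11=c.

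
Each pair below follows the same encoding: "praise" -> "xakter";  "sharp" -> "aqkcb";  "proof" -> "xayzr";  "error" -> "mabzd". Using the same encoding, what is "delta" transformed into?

lnvem

In praise: p→x is +8, r→a is +9, a→k is +10, i→t is +11 — the shift increases by 1 each position. The shift increases by 1 at each position, starting from +8: 8, 9, 10, ….
On delta: d+8=l, e+9=n, l+10=v, t+11=e, a+12=m.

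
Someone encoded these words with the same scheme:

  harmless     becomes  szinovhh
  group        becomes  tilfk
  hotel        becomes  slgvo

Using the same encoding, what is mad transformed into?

nzw

This is the alphabet-reversal cipher (Atbash): a becomes z, b becomes y, etc.
On mad: m↔n, a↔z, d↔w.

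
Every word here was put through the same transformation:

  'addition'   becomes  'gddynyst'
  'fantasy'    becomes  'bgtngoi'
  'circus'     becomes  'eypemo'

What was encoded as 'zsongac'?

Each letter's alphabet position (a=0..z=25) is mapped through 25·x+6 mod 26 — an affine cipher.
Decoding zsongac: z(25)→25·(25−6)≡7=h; s(18)→25·(18−6)≡14=o; o(14)→25·(14−6)≡18=s; n(13)→25·(13−6)≡19=t; g(6)→25·(6−6)≡0=a; a(0)→25·(0−6)≡6=g; c(2)→25·(2−6)≡4=e (all mod 26).

hostage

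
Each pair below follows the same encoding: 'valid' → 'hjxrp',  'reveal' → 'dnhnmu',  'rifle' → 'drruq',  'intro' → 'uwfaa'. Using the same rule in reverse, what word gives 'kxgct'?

youth

Shifts by position in valid: pos 0: v→h (+12), pos 1: a→j (+9), pos 2: l→x (+12), pos 3: i→r (+9) — repeating every 2. It's a Vigenère-style cipher with numeric key [12,9]: position i shifts by key[i mod 2].
Undoing it on kxgct: k−12=y, x−9=o, g−12=u, c−9=t, t−12=h.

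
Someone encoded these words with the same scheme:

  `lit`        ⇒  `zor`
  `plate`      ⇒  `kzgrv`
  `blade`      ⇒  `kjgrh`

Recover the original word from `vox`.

rip

The output letters match the input read backwards, each shifted +6: lit reversed is til. The word is reversed, then every letter is shifted forward by 6.
Decoding vox: shift back: v−6=p, o−6=i, x−6=r → pir; then reverse → rip.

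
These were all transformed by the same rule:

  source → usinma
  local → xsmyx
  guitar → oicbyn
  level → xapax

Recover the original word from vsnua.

s(18)→u(20) and o(14)→s(18) fit y≡7x+24 (mod 26); the inverse of 7 mod 26 is 15. Each letter's alphabet position (a=0..z=25) is mapped through 7·x+24 mod 26 — an affine cipher.
Decoding vsnua: v(21)→15·(21−24)≡7=h; s(18)→15·(18−24)≡14=o; n(13)→15·(13−24)≡17=r; u(20)→15·(20−24)≡18=s; a(0)→15·(0−24)≡4=e (all mod 26).

horse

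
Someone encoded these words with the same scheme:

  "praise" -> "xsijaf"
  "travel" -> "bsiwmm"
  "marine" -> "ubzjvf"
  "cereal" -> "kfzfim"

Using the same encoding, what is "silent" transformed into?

A repeating key of period 2 is used — shifts +8, +1 over and over.
On silent: s+8=a, i+1=j, l+8=t, e+1=f, n+8=v, t+1=u.

ajtfvu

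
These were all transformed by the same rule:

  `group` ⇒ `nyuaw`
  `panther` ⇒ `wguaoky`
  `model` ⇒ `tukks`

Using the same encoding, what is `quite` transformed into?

xaoak

The shift depends on letter class: consonant g→n is +7, but vowel o→u is +6. Two shifts are in play — +6 for a/e/i/o/u, +7 for every other letter.
Applying it to quite: q(cons)+7=x, u(vowel)+6=a, i(vowel)+6=o, t(cons)+7=a, e(vowel)+6=k.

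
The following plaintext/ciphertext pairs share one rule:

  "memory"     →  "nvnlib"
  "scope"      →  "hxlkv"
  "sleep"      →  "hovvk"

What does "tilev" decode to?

Each letter is replaced by its mirror in the alphabet: a↔z, b↔y, c↔x, and so on (the Atbash cipher).
Decoding tilev: t↔g, i↔r, l↔o, e↔v, v↔e.

grove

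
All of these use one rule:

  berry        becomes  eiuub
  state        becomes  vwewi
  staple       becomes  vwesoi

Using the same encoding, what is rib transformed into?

Vowels shift forward by 4 and consonants shift forward by 3.
On rib: r(cons)+3=u, i(vowel)+4=m, b(cons)+3=e.

ume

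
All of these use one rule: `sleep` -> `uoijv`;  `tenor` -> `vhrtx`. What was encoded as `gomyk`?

elite

In sleep: s→u is +2, l→o is +3, e→i is +4, e→j is +5 — the shift increases by 1 each position. The shift increases by 1 at each position, starting from +2: 2, 3, 4, ….
Undoing it on gomyk: g−2=e, o−3=l, m−4=i, y−5=t, k−6=e.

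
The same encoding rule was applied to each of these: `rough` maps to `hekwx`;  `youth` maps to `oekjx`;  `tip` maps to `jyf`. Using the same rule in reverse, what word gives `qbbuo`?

alley

Compare letters: r→h is +16, o→e is +16, u→k is +16 — a constant shift. It's a constant shift of +16 (ROT16).
Reversing it on qbbuo: q−16=a, b−16=l, b−16=l, u−16=e, o−16=y.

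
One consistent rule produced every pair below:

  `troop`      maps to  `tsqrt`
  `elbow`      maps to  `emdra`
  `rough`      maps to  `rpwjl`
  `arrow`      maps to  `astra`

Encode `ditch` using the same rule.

The shift increases by 1 at each position, starting from +0: 0, 1, 2, ….
On ditch: d+0=d, i+1=j, t+2=v, c+3=f, h+4=l.

djvfl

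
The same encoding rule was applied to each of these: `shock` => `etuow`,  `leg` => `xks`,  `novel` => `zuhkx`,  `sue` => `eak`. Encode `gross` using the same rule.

sduee

The shift depends on letter class: consonant s→e is +12, but vowel o→u is +6. Vowels shift forward by 6 and consonants shift forward by 12.
On gross: g(cons)+12=s, r(cons)+12=d, o(vowel)+6=u, s(cons)+12=e, s(cons)+12=e.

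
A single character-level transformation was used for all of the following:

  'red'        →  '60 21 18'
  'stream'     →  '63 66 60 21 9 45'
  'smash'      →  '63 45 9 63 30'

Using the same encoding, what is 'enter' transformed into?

Each letter becomes 3×(its alphabet position, a=1..z=26) + 6.
For enter: e=5→21, n=14→48, t=20→66, e=5→21, r=18→60.

21 48 66 21 60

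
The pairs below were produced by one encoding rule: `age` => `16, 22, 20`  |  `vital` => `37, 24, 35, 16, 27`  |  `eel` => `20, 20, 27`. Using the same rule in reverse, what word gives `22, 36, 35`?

gut

a is letter #1 and maps to 16: an offset of 15. Letters become their 1-based position plus 15 (so a→16, b→17, …).
Undoing it on 22, 36, 35: 22→(22−15)÷1=7=g, 36→(36−15)÷1=21=u, 35→(35−15)÷1=20=t.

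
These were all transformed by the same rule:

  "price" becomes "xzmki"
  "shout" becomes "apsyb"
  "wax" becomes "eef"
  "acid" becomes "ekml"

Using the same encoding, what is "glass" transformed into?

oteaa

The shift depends on letter class: consonant p→x is +8, but vowel i→m is +4. The rule splits by letter class: vowels +4, consonants +8.
Applying it to glass: g(cons)+8=o, l(cons)+8=t, a(vowel)+4=e, s(cons)+8=a, s(cons)+8=a.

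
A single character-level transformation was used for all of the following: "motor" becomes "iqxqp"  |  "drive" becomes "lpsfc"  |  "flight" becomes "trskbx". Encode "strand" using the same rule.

gxpmzl

m(12)→i(8) and o(14)→q(16) fit y≡17x+12 (mod 26); the inverse of 17 mod 26 is 23. Treating letters as 0–25, the rule is x ↦ 17x + 12 (mod 26).
On strand: s(18)→17·18+12≡6=g; t(19)→17·19+12≡23=x; r(17)→17·17+12≡15=p; a(0)→17·0+12≡12=m; n(13)→17·13+12≡25=z; d(3)→17·3+12≡11=l (all mod 26).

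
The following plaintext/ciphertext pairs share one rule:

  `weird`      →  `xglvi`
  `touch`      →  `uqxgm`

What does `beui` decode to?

In weird: w→x is +1, e→g is +2, i→l is +3, r→v is +4 — the shift increases by 1 each position. Letter i (0-indexed) is shifted by i+1, so successive shifts are 1, 2, 3, ….
Undoing it on beui: b−1=a, e−2=c, u−3=r, i−4=e.

acre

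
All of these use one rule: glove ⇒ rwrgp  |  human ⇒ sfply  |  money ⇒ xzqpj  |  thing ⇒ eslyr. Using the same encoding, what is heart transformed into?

The shifts repeat in a cycle of length 3: positions 0,1,… shift by +11, +11, +3, then the pattern repeats.
On heart: h+11=s, e+11=p, a+3=d, r+11=c, t+11=e.

spdce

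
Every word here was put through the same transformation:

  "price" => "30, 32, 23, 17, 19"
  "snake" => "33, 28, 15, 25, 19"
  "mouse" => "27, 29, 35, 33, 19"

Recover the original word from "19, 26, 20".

elf

p is letter #16 and maps to 30: an offset of 14. Letters become their 1-based position plus 14 (so a→15, b→16, …).
Reversing it on 19, 26, 20: 19→(19−14)÷1=5=e, 26→(26−14)÷1=12=l, 20→(20−14)÷1=6=f.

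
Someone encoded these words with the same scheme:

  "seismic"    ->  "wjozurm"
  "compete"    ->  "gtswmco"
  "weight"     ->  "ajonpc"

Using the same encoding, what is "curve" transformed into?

In seismic: s→w is +4, e→j is +5, i→o is +6, s→z is +7 — the shift increases by 1 each position. The shift increases by 1 at each position, starting from +4: 4, 5, 6, ….
Applying it to curve: c+4=g, u+5=z, r+6=x, v+7=c, e+8=m.

gzxcm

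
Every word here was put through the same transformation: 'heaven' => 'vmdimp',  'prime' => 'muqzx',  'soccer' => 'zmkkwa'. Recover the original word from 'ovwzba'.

The output letters match the input read backwards, each shifted +8: heaven reversed is nevaeh. Two steps: reverse the string, then apply a Caesar shift of +8.
Decoding ovwzba: shift back: o−8=g, v−8=n, w−8=o, z−8=r, b−8=t, a−8=s → gnorts; then reverse → strong.

strong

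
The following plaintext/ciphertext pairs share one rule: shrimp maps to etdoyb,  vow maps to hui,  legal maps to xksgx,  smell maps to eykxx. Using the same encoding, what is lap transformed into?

The shift depends on letter class: consonant s→e is +12, but vowel i→o is +6. The rule splits by letter class: vowels +6, consonants +12.
On lap: l(cons)+12=x, a(vowel)+6=g, p(cons)+12=b.

xgb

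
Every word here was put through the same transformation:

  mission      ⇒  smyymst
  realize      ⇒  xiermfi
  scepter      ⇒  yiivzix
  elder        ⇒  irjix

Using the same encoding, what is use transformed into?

The shift depends on letter class: consonant m→s is +6, but vowel i→m is +4. Two shifts are in play — +4 for a/e/i/o/u, +6 for every other letter.
On use: u(vowel)+4=y, s(cons)+6=y, e(vowel)+4=i.

yyi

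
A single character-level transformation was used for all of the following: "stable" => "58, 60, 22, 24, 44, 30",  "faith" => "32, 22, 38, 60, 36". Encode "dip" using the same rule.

s(#19)→58 and t(#20)→60: differences scale by 2, so n = 2·pos + 20. With a=1..z=26, the number is 2·pos + 20.
For dip: d=4→28, i=9→38, p=16→52.

28, 38, 52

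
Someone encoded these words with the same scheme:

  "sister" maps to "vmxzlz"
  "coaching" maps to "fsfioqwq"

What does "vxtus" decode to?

Each letter shifts forward by (position + 3), i.e. 3, 4, 5, … — the shift grows by one for each successive letter.
Reversing it on vxtus: v−3=s, x−4=t, t−5=o, u−6=o, s−7=l.

stool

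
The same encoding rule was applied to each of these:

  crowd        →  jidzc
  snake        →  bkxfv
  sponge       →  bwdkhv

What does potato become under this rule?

Treating letters as 0–25, the rule is x ↦ 19x + 23 (mod 26).
On potato: p(15)→19·15+23≡22=w; o(14)→19·14+23≡3=d; t(19)→19·19+23≡20=u; a(0)→19·0+23≡23=x; t(19)→19·19+23≡20=u; o(14)→19·14+23≡3=d (all mod 26).

wduxud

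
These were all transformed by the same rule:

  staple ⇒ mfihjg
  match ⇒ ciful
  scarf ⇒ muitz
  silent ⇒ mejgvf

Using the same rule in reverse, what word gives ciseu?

Treating letters as 0–25, the rule is x ↦ 19x + 8 (mod 26).
Reversing it on ciseu: c(2)→11·(2−8)≡12=m; i(8)→11·(8−8)≡0=a; s(18)→11·(18−8)≡6=g; e(4)→11·(4−8)≡8=i; u(20)→11·(20−8)≡2=c (all mod 26).

magic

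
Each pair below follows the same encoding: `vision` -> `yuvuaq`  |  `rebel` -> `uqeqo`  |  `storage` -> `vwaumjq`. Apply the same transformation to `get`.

The shift depends on letter class: consonant v→y is +3, but vowel i→u is +12. Vowels shift forward by 12 and consonants shift forward by 3.
On get: g(cons)+3=j, e(vowel)+12=q, t(cons)+3=w.

jqw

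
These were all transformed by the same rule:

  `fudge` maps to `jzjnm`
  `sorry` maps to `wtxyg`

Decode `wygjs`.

stack

Letter i (0-indexed) is shifted by i+4, so successive shifts are 4, 5, 6, ….
Undoing it on wygjs: w−4=s, y−5=t, g−6=a, j−7=c, s−8=k.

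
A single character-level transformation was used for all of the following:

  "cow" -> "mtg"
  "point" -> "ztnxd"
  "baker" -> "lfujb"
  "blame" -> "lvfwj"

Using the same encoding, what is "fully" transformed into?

The shift depends on letter class: consonant c→m is +10, but vowel o→t is +5. Two shifts are in play — +5 for a/e/i/o/u, +10 for every other letter.
On fully: f(cons)+10=p, u(vowel)+5=z, l(cons)+10=v, l(cons)+10=v, y(cons)+10=i.

pzvvi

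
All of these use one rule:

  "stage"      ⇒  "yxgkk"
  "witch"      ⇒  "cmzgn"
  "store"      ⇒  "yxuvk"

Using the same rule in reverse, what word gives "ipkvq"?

clerk

It's a Vigenère-style cipher with numeric key [6,4]: position i shifts by key[i mod 2].
Reversing it on ipkvq: i−6=c, p−4=l, k−6=e, v−4=r, q−6=k.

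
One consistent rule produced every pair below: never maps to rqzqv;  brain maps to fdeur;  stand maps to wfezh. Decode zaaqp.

vowel

It's a Vigenère-style cipher with numeric key [4,12]: position i shifts by key[i mod 2].
Decoding zaaqp: z−4=v, a−12=o, a−4=w, q−12=e, p−4=l.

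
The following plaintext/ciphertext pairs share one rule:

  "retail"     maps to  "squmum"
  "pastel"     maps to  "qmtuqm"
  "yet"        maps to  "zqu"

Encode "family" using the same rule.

gmnumz

The shift depends on letter class: consonant r→s is +1, but vowel e→q is +12. Two shifts are in play — +12 for a/e/i/o/u, +1 for every other letter.
On family: f(cons)+1=g, a(vowel)+12=m, m(cons)+1=n, i(vowel)+12=u, l(cons)+1=m, y(cons)+1=z.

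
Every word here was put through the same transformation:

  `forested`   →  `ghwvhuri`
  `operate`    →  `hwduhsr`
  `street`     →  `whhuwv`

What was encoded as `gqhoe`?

blend

Two steps: reverse the string, then apply a Caesar shift of +3.
Undoing it on gqhoe: shift back: g−3=d, q−3=n, h−3=e, o−3=l, e−3=b → dnelb; then reverse → blend.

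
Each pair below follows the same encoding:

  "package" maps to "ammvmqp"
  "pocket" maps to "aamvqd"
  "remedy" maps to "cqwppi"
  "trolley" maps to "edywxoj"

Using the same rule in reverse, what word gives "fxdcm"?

ultra

Shifts by position in package: pos 0: p→a (+11), pos 1: a→m (+12), pos 2: c→m (+10), pos 3: k→v (+11), pos 4: a→m (+12), pos 5: g→q (+10) — repeating every 3. The shifts repeat in a cycle of length 3: positions 0,1,… shift by +11, +12, +10, then the pattern repeats.
Reversing it on fxdcm: f−11=u, x−12=l, d−10=t, c−11=r, m−12=a.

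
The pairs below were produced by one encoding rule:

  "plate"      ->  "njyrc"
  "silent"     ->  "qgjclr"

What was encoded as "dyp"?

far

Compare letters: p→n is +24, l→j is +24, a→y is +24 — a constant shift. This is a Caesar cipher with shift 24.
Decoding dyp: d−24=f, y−24=a, p−24=r.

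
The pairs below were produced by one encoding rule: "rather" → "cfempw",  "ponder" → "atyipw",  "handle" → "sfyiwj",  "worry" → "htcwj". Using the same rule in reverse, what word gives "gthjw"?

Shifts by position in rather: pos 0: r→c (+11), pos 1: a→f (+5), pos 2: t→e (+11), pos 3: h→m (+5) — repeating every 2. A repeating key of period 2 is used — shifts +11, +5 over and over.
Undoing it on gthjw: g−11=v, t−5=o, h−11=w, j−5=e, w−11=l.

vowel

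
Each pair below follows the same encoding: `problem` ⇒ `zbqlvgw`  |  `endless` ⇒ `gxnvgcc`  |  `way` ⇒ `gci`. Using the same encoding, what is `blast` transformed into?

lvccd

The shift depends on letter class: consonant p→z is +10, but vowel o→q is +2. Vowels shift forward by 2 and consonants shift forward by 10.
On blast: b(cons)+10=l, l(cons)+10=v, a(vowel)+2=c, s(cons)+10=c, t(cons)+10=d.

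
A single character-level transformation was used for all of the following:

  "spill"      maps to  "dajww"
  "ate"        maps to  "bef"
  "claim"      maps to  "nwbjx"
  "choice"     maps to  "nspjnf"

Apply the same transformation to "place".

The shift depends on letter class: consonant s→d is +11, but vowel i→j is +1. The rule splits by letter class: vowels +1, consonants +11.
Applying it to place: p(cons)+11=a, l(cons)+11=w, a(vowel)+1=b, c(cons)+11=n, e(vowel)+1=f.

awbnf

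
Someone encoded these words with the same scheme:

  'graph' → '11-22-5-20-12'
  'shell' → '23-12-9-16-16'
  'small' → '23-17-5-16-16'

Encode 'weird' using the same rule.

The number is (letter's place in the alphabet, a=1) + 4.
For weird: w=23→27, e=5→9, i=9→13, r=18→22, d=4→8.

27-9-13-22-8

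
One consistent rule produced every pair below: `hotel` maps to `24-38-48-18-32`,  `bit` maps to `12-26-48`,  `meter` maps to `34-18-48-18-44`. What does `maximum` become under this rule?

Each letter becomes 2×(its alphabet position, a=1..z=26) + 8.
For maximum: m=13→34, a=1→10, x=24→56, i=9→26, m=13→34, u=21→50, m=13→34.

34-10-56-26-34-50-34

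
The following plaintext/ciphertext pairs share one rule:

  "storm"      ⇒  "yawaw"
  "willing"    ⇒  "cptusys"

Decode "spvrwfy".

minimum

Each letter shifts forward by (position + 6), i.e. 6, 7, 8, … — the shift grows by one for each successive letter.
Undoing it on spvrwfy: s−6=m, p−7=i, v−8=n, r−9=i, w−10=m, f−11=u, y−12=m.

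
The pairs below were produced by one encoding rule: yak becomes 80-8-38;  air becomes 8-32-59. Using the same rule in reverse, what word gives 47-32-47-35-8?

ninja

y(#25)→80 and a(#1)→8: differences scale by 3, so n = 3·pos + 5. Each letter becomes 3×(its alphabet position, a=1..z=26) + 5.
Decoding 47-32-47-35-8: 47→(47−5)÷3=14=n, 32→(32−5)÷3=9=i, 47→(47−5)÷3=14=n, 35→(35−5)÷3=10=j, 8→(8−5)÷3=1=a.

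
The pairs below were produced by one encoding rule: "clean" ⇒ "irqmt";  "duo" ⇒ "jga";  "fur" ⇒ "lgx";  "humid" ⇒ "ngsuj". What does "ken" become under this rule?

The shift depends on letter class: consonant c→i is +6, but vowel e→q is +12. Vowels shift forward by 12 and consonants shift forward by 6.
On ken: k(cons)+6=q, e(vowel)+12=q, n(cons)+6=t.

qqt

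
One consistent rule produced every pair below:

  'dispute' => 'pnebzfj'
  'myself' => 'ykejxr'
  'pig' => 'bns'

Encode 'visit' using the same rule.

hnenf

Two shifts are in play — +5 for a/e/i/o/u, +12 for every other letter.
On visit: v(cons)+12=h, i(vowel)+5=n, s(cons)+12=e, i(vowel)+5=n, t(cons)+12=f.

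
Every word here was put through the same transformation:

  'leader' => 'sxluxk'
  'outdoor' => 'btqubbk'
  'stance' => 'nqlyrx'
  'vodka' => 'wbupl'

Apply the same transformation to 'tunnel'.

qtyyxs

l(11)→s(18) and e(4)→x(23) fit y≡3x+11 (mod 26); the inverse of 3 mod 26 is 9. Each letter's alphabet position (a=0..z=25) is mapped through 3·x+11 mod 26 — an affine cipher.
For tunnel: t(19)→3·19+11≡16=q; u(20)→3·20+11≡19=t; n(13)→3·13+11≡24=y; n(13)→3·13+11≡24=y; e(4)→3·4+11≡23=x; l(11)→3·11+11≡18=s (all mod 26).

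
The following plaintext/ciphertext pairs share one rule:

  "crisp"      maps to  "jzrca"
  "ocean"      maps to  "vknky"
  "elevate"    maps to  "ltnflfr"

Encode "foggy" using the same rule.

mwpqj

In crisp: c→j is +7, r→z is +8, i→r is +9, s→c is +10 — the shift increases by 1 each position. Each letter shifts forward by (position + 7), i.e. 7, 8, 9, … — the shift grows by one for each successive letter.
For foggy: f+7=m, o+8=w, g+9=p, g+10=q, y+11=j.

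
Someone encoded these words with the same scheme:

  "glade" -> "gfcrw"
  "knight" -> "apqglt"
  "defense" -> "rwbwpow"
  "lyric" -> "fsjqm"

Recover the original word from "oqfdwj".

Treating letters as 0–25, the rule is x ↦ 5x + 2 (mod 26).
Undoing it on oqfdwj: o(14)→21·(14−2)≡18=s; q(16)→21·(16−2)≡8=i; f(5)→21·(5−2)≡11=l; d(3)→21·(3−2)≡21=v; w(22)→21·(22−2)≡4=e; j(9)→21·(9−2)≡17=r (all mod 26).

silver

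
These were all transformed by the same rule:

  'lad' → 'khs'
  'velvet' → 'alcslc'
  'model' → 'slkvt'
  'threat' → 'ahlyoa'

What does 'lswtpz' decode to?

Two steps: reverse the string, then apply a Caesar shift of +7.
Decoding lswtpz: shift back: l−7=e, s−7=l, w−7=p, t−7=m, p−7=i, z−7=s → elpmis; then reverse → simple.

simple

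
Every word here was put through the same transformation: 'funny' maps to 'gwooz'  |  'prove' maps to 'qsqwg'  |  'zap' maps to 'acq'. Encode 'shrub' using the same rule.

The shift depends on letter class: consonant f→g is +1, but vowel u→w is +2. Vowels shift forward by 2 and consonants shift forward by 1.
For shrub: s(cons)+1=t, h(cons)+1=i, r(cons)+1=s, u(vowel)+2=w, b(cons)+1=c.

tiswc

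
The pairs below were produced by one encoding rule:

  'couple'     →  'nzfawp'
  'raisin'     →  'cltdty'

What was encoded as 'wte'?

Compare letters: c→n is +11, o→z is +11, u→f is +11 — a constant shift. Every letter moves 11 places later in the alphabet, wrapping around z→a.
Undoing it on wte: w−11=l, t−11=i, e−11=t.

lit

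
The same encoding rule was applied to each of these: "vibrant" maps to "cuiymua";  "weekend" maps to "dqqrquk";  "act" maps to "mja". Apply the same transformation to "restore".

yqzaayq

The rule splits by letter class: vowels +12, consonants +7.
On restore: r(cons)+7=y, e(vowel)+12=q, s(cons)+7=z, t(cons)+7=a, o(vowel)+12=a, r(cons)+7=y, e(vowel)+12=q.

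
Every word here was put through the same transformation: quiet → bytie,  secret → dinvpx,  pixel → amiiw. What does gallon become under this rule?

A repeating key of period 2 is used — shifts +11, +4 over and over.
For gallon: g+11=r, a+4=e, l+11=w, l+4=p, o+11=z, n+4=r.

rewpzr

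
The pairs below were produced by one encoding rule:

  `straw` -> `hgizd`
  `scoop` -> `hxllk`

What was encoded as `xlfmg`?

count

Letters are reflected about the middle of the alphabet (position → 25−position): Atbash.
Undoing it on xlfmg: x↔c, l↔o, f↔u, m↔n, g↔t.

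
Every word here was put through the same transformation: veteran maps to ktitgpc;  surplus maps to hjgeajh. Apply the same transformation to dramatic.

Compare letters: v→k is +15, e→t is +15, t→i is +15 — a constant shift. Each letter is shifted forward by 15 in the alphabet (a Caesar shift of +15).
On dramatic: d+15=s, r+15=g, a+15=p, m+15=b, a+15=p, t+15=i, i+15=x, c+15=r.

sgpbpixr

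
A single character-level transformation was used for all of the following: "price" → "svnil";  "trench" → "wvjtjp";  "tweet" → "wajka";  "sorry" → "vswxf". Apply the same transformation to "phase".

slfyl

Letter i (0-indexed) is shifted by i+3, so successive shifts are 3, 4, 5, ….
Applying it to phase: p+3=s, h+4=l, a+5=f, s+6=y, e+7=l.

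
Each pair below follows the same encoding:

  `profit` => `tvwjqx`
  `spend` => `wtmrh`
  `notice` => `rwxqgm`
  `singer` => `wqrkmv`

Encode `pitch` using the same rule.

tqxgl

The rule splits by letter class: vowels +8, consonants +4.
For pitch: p(cons)+4=t, i(vowel)+8=q, t(cons)+4=x, c(cons)+4=g, h(cons)+4=l.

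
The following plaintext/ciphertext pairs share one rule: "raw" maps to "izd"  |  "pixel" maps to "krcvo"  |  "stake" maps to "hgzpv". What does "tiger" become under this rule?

grtvi

Each pair mirrors across the alphabet (r↔i, a↔z, w↔d): positions sum to 25. Each letter is replaced by its mirror in the alphabet: a↔z, b↔y, c↔x, and so on (the Atbash cipher).
On tiger: t↔g, i↔r, g↔t, e↔v, r↔i.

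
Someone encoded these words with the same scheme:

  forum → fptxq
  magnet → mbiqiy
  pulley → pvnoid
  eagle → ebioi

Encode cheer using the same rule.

The shift increases by 1 at each position, starting from +0: 0, 1, 2, ….
Applying it to cheer: c+0=c, h+1=i, e+2=g, e+3=h, r+4=v.

cighv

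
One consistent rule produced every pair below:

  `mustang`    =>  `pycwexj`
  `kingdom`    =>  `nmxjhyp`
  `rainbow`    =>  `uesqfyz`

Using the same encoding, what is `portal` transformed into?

Shifts by position in mustang: pos 0: m→p (+3), pos 1: u→y (+4), pos 2: s→c (+10), pos 3: t→w (+3), pos 4: a→e (+4), pos 5: n→x (+10) — repeating every 3. It's a Vigenère-style cipher with numeric key [3,4,10]: position i shifts by key[i mod 3].
Applying it to portal: p+3=s, o+4=s, r+10=b, t+3=w, a+4=e, l+10=v.

ssbwev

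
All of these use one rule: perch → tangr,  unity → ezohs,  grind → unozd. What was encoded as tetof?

pupil

p(15)→t(19) and e(4)→a(0) fit y≡23x+12 (mod 26); the inverse of 23 mod 26 is 17. Each letter's alphabet position (a=0..z=25) is mapped through 23·x+12 mod 26 — an affine cipher.
Decoding tetof: t(19)→17·(19−12)≡15=p; e(4)→17·(4−12)≡20=u; t(19)→17·(19−12)≡15=p; o(14)→17·(14−12)≡8=i; f(5)→17·(5−12)≡11=l (all mod 26).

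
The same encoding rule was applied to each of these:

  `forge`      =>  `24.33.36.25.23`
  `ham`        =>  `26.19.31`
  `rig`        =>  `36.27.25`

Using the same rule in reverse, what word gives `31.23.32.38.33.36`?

Letters become their 1-based position plus 18 (so a→19, b→20, …).
Reversing it on 31.23.32.38.33.36: 31→(31−18)÷1=13=m, 23→(23−18)÷1=5=e, 32→(32−18)÷1=14=n, 38→(38−18)÷1=20=t, 33→(33−18)÷1=15=o, 36→(36−18)÷1=18=r.

mentor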